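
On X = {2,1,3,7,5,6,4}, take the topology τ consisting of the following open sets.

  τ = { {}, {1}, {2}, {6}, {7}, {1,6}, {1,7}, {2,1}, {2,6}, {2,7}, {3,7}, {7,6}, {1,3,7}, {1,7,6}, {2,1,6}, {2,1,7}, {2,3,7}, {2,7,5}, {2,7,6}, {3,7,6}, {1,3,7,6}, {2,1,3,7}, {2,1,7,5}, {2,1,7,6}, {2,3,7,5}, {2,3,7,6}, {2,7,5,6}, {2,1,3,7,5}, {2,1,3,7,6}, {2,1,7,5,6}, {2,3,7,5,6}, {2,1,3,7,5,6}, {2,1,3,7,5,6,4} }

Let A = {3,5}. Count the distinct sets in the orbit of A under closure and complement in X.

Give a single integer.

6

complement {2,1,7,6,4}; its interior {2,1,7,6}; cl(A) = X∖{2,1,7,6} = {3,5,4}
With k = closure, c = complement:
  1. A     = {3,5}
  2. kA    = {3,5,4}
  3. cA    = {2,1,7,6,4}
  4. ckA   = {2,1,7,6}
  5. kcA   = {2,1,3,7,5,6,4}
  6. ckcA  = {}
k, c of each give nothing new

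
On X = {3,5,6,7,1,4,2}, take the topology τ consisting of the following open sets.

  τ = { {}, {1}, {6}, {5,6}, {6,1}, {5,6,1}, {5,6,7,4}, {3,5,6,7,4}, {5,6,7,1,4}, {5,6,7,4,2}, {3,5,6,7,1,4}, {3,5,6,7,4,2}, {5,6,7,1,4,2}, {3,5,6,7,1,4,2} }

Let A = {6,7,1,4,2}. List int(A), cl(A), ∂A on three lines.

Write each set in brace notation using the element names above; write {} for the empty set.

open subsets of A: {}, {6}, {1}, {6,1}; so int(A) = {6,1}
closure: X∖int(X∖A) = X∖{} = {3,5,6,7,1,4,2}
∂A = {3,5,6,7,1,4,2} minus {6,1} = {3,5,7,4,2}

int(A) = {6,1}
cl(A)  = {3,5,6,7,1,4,2}
∂A     = {3,5,7,4,2}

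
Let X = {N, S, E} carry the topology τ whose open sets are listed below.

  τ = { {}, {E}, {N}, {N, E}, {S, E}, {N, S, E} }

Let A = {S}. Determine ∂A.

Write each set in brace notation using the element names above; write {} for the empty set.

opens ⊆ A: {}; union → int = {}
complement {N, E}; its interior {N, E}; cl(A) = X∖{N, E} = {S}
boundary = {S} ∖ {} = {S}

{S}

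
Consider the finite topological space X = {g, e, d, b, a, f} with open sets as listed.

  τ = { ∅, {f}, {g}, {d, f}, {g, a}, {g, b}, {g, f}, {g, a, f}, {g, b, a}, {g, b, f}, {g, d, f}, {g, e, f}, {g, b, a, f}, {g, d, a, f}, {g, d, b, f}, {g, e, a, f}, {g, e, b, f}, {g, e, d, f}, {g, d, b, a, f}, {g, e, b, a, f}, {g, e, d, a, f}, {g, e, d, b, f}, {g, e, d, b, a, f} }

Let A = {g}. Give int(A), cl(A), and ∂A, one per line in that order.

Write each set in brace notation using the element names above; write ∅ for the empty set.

U open, U⊆A: ∅, {g}. int(A) = ⋃ = {g}
X∖A={e, d, b, a, f}, int(X∖A)={d, f}, hence cl(A)={g, e, b, a}
∂A: remove int from cl → {e, b, a}

int(A) = {g}
cl(A)  = {g, e, b, a}
∂A     = {e, b, a}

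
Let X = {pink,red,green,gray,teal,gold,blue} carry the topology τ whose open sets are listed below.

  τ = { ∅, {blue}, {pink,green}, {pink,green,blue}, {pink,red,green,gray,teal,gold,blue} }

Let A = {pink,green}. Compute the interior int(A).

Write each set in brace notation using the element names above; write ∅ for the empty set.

{pink,green}

open subsets of A: ∅, {pink,green}; so int(A) = {pink,green}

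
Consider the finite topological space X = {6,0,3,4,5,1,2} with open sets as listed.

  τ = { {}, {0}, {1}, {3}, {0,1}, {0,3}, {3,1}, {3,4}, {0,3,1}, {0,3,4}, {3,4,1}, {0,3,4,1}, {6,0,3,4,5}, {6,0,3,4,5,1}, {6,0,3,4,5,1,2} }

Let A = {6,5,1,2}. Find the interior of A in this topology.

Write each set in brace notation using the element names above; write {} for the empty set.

open subsets of A: {}, {1}; so int(A) = {1}

{1}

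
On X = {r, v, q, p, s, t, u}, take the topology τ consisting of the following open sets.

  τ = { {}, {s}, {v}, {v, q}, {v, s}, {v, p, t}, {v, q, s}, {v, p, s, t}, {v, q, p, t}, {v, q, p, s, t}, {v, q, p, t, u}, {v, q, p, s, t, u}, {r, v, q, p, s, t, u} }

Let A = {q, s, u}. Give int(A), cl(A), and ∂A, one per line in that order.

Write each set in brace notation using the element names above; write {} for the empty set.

int(A) = {s}
cl(A)  = {r, q, s, u}
∂A     = {r, q, u}

opens ⊆ A: {}, {s}; union → int = {s}
complement {r, v, p, t}; its interior {v, p, t}; cl(A) = X∖{v, p, t} = {r, q, s, u}
boundary = {r, q, s, u} ∖ {s} = {r, q, u}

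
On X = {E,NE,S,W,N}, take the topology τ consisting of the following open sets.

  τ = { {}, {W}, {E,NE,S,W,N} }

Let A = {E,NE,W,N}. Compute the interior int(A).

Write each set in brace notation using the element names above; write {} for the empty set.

{W}

open subsets of A: {}, {W}; so int(A) = {W}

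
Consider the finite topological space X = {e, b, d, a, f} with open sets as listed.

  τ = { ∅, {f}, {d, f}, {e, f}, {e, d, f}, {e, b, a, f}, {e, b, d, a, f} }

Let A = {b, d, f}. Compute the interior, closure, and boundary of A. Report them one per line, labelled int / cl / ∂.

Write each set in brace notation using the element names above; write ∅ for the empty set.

interior: largest open inside A is {d, f} (from ∅, {f}, {d, f})
cl via duality: int({e, a}) = ∅, so X∖∅ = {e, b, d, a, f}
cl∖int = {e, b, a}

int(A) = {d, f}
cl(A)  = {e, b, d, a, f}
∂A     = {e, b, a}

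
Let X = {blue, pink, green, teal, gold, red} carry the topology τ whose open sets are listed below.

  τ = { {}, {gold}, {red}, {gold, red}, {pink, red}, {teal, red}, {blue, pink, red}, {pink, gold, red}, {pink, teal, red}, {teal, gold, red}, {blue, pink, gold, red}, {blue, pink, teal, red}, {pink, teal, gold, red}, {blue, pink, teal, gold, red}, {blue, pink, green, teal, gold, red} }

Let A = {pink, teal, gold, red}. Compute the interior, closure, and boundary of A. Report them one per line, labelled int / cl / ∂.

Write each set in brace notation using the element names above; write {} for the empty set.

int(A) = {pink, teal, gold, red}
cl(A)  = {blue, pink, green, teal, gold, red}
∂A     = {blue, green}

interior: largest open inside A is {pink, teal, gold, red} (from {}, {red}, {gold}, {teal, red}, {gold, red}, {pink, red}, {pink, teal, red}, {teal, gold, red}, {pink, gold, red}, {pink, teal, gold, red})
cl via duality: int({blue, green}) = {}, so X∖{} = {blue, pink, green, teal, gold, red}
cl∖int = {blue, green}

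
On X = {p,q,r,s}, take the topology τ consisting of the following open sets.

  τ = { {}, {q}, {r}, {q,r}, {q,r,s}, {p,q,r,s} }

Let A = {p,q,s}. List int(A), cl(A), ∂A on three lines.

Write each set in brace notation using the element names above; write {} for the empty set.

opens ⊆ A: {}, {q}; union → int = {q}
complement {r}; its interior {r}; cl(A) = X∖{r} = {p,q,s}
boundary = {p,q,s} ∖ {q} = {p,s}

int(A) = {q}
cl(A)  = {p,q,s}
∂A     = {p,s}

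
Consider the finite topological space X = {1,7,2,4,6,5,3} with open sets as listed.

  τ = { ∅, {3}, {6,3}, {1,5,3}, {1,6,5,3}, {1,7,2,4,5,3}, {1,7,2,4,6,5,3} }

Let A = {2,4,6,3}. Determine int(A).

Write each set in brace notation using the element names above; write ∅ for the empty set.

{6,3}

opens ⊆ A: ∅, {3}, {6,3}; union → int = {6,3}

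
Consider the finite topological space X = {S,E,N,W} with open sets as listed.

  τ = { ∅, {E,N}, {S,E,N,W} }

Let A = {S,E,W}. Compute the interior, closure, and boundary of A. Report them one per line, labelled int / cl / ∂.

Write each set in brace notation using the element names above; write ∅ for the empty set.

interior: largest open inside A is ∅ (from ∅)
cl via duality: int({N}) = ∅, so X∖∅ = {S,E,N,W}
cl∖int = {S,E,N,W}

int(A) = ∅
cl(A)  = {S,E,N,W}
∂A     = {S,E,N,W}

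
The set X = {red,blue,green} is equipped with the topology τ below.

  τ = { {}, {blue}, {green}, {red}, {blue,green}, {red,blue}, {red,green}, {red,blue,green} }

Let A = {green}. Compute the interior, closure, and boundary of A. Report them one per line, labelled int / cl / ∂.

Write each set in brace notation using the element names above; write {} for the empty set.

open subsets of A: {}, {green}; so int(A) = {green}
closure: X∖int(X∖A) = X∖{red,blue} = {green}
∂A = {green} minus {green} = {}

int(A) = {green}
cl(A)  = {green}
∂A     = {}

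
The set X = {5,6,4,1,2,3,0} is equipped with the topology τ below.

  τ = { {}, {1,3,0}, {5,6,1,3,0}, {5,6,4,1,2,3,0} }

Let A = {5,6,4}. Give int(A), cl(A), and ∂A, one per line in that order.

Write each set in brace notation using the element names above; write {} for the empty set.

int(A) = {}
cl(A)  = {5,6,4,2}
∂A     = {5,6,4,2}

interior: largest open inside A is {} (from {})
cl via duality: int({1,2,3,0}) = {1,3,0}, so X∖{1,3,0} = {5,6,4,2}
cl∖int = {5,6,4,2}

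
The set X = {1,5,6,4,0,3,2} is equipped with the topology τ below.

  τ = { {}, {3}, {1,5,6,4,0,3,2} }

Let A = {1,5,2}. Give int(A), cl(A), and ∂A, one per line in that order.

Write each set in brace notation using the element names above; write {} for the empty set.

int(A) = {}
cl(A)  = {1,5,6,4,0,2}
∂A     = {1,5,6,4,0,2}

opens ⊆ A: {}; union → int = {}
complement {6,4,0,3}; its interior {3}; cl(A) = X∖{3} = {1,5,6,4,0,2}
boundary = {1,5,6,4,0,2} ∖ {} = {1,5,6,4,0,2}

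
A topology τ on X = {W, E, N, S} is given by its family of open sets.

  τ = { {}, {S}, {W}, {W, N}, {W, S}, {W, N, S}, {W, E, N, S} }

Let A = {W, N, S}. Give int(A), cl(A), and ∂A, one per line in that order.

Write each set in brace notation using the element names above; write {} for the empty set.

opens ⊆ A: {}, {W}, {S}, {W, N}, {W, S}, {W, N, S}; union → int = {W, N, S}
complement {E}; its interior {}; cl(A) = X∖{} = {W, E, N, S}
boundary = {W, E, N, S} ∖ {W, N, S} = {E}

int(A) = {W, N, S}
cl(A)  = {W, E, N, S}
∂A     = {E}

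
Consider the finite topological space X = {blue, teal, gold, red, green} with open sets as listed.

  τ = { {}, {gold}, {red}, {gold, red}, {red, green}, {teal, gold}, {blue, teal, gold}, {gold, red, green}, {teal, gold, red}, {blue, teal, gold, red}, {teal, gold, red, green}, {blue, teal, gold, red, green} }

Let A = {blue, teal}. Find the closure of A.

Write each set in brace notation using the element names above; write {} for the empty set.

{blue, teal}

closure: X∖int(X∖A) = X∖{gold, red, green} = {blue, teal}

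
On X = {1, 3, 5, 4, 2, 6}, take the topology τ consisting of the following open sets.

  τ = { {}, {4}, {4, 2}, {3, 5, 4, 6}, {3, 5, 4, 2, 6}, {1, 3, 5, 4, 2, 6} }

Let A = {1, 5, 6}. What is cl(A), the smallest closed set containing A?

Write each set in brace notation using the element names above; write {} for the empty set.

{1, 3, 5, 6}

cl via duality: int({3, 4, 2}) = {4, 2}, so X∖{4, 2} = {1, 3, 5, 6}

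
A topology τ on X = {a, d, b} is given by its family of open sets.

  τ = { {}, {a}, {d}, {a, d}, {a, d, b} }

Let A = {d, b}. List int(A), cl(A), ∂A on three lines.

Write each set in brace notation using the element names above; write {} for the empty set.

interior: largest open inside A is {d} (from {}, {d})
cl via duality: int({a}) = {a}, so X∖{a} = {d, b}
cl∖int = {b}

int(A) = {d}
cl(A)  = {d, b}
∂A     = {b}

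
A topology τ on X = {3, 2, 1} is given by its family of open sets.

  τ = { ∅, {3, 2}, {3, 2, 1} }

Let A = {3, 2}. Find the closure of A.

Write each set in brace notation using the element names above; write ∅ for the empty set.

{3, 2, 1}

cl via duality: int({1}) = ∅, so X∖∅ = {3, 2, 1}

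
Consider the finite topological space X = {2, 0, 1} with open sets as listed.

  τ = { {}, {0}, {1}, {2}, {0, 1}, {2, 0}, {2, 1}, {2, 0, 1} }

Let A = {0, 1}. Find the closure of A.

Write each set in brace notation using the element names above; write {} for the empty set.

{0, 1}

closure: X∖int(X∖A) = X∖{2} = {0, 1}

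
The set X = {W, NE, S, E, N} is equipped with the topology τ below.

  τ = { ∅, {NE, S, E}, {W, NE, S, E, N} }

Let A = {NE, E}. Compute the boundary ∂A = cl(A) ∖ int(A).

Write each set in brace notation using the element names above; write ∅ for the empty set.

U open, U⊆A: ∅. int(A) = ⋃ = ∅
X∖A={W, S, N}, int(X∖A)=∅, hence cl(A)={W, NE, S, E, N}
∂A: remove int from cl → {W, NE, S, E, N}

{W, NE, S, E, N}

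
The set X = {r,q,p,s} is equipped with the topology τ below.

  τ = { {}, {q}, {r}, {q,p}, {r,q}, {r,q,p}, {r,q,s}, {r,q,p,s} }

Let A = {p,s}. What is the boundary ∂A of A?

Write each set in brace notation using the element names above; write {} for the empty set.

{p,s}

open subsets of A: {}; so int(A) = {}
closure: X∖int(X∖A) = X∖{r,q} = {p,s}
∂A = {p,s} minus {} = {p,s}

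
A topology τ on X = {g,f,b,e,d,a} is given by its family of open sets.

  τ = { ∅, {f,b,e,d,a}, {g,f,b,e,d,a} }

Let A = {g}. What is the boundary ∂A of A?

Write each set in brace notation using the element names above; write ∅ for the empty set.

{g}

interior: largest open inside A is ∅ (from ∅)
cl via duality: int({f,b,e,d,a}) = {f,b,e,d,a}, so X∖{f,b,e,d,a} = {g}
cl∖int = {g}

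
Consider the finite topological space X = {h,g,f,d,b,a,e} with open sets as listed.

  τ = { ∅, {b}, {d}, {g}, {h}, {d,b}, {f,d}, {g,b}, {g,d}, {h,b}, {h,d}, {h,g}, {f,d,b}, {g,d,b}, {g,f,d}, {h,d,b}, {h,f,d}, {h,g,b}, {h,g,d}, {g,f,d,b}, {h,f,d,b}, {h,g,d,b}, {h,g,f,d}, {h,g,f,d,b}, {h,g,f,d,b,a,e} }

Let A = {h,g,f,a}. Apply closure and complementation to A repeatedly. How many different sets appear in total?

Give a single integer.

cl via duality: int({d,b,e}) = {d,b}, so X∖{d,b} = {h,g,f,a,e}
Write k for closure, c for complement:
  1. A     = {h,g,f,a}
  2. kA    = {h,g,f,a,e}
  3. cA    = {d,b,e}
  4. ckA   = {d,b}
  5. kcA   = {f,d,b,a,e}
  6. ckcA  = {h,g}
  7. kckcA = {h,g,a,e}
  8. ckckcA = {f,d,b}
applying k or c yields no new set

8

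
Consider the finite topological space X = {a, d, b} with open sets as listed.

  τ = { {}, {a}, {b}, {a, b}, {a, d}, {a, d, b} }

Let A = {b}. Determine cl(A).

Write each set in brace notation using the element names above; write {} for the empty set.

{b}

closure: X∖int(X∖A) = X∖{a, d} = {b}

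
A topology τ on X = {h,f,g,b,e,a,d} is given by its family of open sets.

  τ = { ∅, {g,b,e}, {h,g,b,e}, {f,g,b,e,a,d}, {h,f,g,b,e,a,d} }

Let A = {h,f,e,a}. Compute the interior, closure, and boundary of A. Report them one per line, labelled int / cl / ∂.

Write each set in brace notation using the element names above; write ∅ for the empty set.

U open, U⊆A: ∅. int(A) = ⋃ = ∅
X∖A={g,b,d}, int(X∖A)=∅, hence cl(A)={h,f,g,b,e,a,d}
∂A: remove int from cl → {h,f,g,b,e,a,d}

int(A) = ∅
cl(A)  = {h,f,g,b,e,a,d}
∂A     = {h,f,g,b,e,a,d}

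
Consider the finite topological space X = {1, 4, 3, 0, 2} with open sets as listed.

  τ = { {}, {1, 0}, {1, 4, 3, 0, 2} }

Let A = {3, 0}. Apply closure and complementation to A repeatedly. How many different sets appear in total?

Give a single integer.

X∖A={1, 4, 2}, int(X∖A)={}, hence cl(A)={1, 4, 3, 0, 2}
Orbit (k=closure, c=complement):
  1. A     = {3, 0}
  2. kA    = {1, 4, 3, 0, 2}
  3. cA    = {1, 4, 2}
  4. ckA   = {}
(closed under both — stop)

4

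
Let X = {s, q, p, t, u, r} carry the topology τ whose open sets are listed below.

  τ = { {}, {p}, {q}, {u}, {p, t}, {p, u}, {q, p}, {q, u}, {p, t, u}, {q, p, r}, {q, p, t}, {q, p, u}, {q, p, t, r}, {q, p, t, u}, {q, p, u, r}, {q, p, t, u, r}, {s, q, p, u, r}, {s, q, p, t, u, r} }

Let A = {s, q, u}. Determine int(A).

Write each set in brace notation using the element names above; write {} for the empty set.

open subsets of A: {}, {q}, {u}, {q, u}; so int(A) = {q, u}

{q, u}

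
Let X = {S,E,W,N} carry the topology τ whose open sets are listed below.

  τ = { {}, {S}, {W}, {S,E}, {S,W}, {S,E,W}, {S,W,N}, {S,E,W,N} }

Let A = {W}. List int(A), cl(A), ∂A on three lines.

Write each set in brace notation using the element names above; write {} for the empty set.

int(A) = {W}
cl(A)  = {W,N}
∂A     = {N}

U open, U⊆A: {}, {W}. int(A) = ⋃ = {W}
X∖A={S,E,N}, int(X∖A)={S,E}, hence cl(A)={W,N}
∂A: remove int from cl → {N}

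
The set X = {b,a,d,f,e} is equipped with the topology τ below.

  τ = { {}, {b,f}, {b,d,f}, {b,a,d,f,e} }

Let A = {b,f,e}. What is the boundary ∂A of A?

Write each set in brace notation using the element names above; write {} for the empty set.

{a,d,e}

open subsets of A: {}, {b,f}; so int(A) = {b,f}
closure: X∖int(X∖A) = X∖{} = {b,a,d,f,e}
∂A = {b,a,d,f,e} minus {b,f} = {a,d,e}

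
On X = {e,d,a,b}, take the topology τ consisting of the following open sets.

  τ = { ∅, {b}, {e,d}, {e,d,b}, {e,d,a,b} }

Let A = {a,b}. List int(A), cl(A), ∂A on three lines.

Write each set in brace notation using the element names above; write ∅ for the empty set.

open subsets of A: ∅, {b}; so int(A) = {b}
closure: X∖int(X∖A) = X∖{e,d} = {a,b}
∂A = {a,b} minus {b} = {a}

int(A) = {b}
cl(A)  = {a,b}
∂A     = {a}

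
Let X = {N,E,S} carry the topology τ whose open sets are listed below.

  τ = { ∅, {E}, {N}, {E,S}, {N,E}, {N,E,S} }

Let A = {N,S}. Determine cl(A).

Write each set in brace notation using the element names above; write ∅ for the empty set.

cl via duality: int({E}) = {E}, so X∖{E} = {N,S}

{N,S}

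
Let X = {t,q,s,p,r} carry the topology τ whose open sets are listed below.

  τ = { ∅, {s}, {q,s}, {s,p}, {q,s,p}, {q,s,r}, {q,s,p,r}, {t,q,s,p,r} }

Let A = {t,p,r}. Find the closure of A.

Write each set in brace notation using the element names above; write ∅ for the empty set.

closure: X∖int(X∖A) = X∖{q,s} = {t,p,r}

{t,p,r}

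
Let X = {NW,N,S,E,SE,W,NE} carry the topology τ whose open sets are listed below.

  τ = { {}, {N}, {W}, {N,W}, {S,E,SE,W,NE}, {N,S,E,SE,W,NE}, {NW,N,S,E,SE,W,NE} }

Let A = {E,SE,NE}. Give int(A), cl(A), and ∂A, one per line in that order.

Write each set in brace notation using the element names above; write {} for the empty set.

opens ⊆ A: {}; union → int = {}
complement {NW,N,S,W}; its interior {N,W}; cl(A) = X∖{N,W} = {NW,S,E,SE,NE}
boundary = {NW,S,E,SE,NE} ∖ {} = {NW,S,E,SE,NE}

int(A) = {}
cl(A)  = {NW,S,E,SE,NE}
∂A     = {NW,S,E,SE,NE}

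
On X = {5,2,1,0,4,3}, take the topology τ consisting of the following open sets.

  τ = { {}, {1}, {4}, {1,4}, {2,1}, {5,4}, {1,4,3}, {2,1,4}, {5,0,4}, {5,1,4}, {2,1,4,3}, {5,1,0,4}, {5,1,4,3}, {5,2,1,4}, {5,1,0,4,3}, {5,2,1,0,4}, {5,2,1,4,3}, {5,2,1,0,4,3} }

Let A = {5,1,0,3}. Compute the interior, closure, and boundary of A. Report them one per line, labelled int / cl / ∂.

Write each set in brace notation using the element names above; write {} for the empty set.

int(A) = {1}
cl(A)  = {5,2,1,0,3}
∂A     = {5,2,0,3}

open subsets of A: {}, {1}; so int(A) = {1}
closure: X∖int(X∖A) = X∖{4} = {5,2,1,0,3}
∂A = {5,2,1,0,3} minus {1} = {5,2,0,3}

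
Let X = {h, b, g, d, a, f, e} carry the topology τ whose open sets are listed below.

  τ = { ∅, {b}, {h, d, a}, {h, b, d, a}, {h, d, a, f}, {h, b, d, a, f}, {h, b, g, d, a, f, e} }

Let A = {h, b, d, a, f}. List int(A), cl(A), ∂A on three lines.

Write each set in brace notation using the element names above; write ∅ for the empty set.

int(A) = {h, b, d, a, f}
cl(A)  = {h, b, g, d, a, f, e}
∂A     = {g, e}

open subsets of A: ∅, {b}, {h, d, a}, {h, d, a, f}, {h, b, d, a}, {h, b, d, a, f}; so int(A) = {h, b, d, a, f}
closure: X∖int(X∖A) = X∖∅ = {h, b, g, d, a, f, e}
∂A = {h, b, g, d, a, f, e} minus {h, b, d, a, f} = {g, e}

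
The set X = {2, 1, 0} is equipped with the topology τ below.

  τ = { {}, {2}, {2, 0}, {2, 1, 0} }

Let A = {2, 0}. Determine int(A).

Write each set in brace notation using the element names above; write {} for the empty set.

interior: largest open inside A is {2, 0} (from {}, {2}, {2, 0})

{2, 0}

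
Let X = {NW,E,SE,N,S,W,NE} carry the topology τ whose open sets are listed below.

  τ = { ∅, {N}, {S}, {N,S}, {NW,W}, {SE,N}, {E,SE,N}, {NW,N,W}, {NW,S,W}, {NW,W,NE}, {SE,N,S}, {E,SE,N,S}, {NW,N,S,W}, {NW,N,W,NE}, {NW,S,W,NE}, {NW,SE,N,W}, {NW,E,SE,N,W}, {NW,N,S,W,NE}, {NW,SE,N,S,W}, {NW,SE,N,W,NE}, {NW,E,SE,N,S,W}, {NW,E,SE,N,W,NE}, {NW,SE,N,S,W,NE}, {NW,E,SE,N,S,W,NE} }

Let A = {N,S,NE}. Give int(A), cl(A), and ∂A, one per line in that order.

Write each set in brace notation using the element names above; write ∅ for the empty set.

int(A) = {N,S}
cl(A)  = {E,SE,N,S,NE}
∂A     = {E,SE,NE}

interior: largest open inside A is {N,S} (from ∅, {N}, {S}, {N,S})
cl via duality: int({NW,E,SE,W}) = {NW,W}, so X∖{NW,W} = {E,SE,N,S,NE}
cl∖int = {E,SE,NE}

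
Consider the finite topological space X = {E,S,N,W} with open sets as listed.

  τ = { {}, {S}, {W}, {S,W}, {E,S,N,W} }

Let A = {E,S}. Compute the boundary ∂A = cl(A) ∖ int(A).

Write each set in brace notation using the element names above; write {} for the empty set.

{E,N}

interior: largest open inside A is {S} (from {}, {S})
cl via duality: int({N,W}) = {W}, so X∖{W} = {E,S,N}
cl∖int = {E,N}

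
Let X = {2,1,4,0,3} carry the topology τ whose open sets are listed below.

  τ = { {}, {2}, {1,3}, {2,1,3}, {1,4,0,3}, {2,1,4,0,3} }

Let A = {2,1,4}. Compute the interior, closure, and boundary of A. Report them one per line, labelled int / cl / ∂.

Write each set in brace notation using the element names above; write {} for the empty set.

open subsets of A: {}, {2}; so int(A) = {2}
closure: X∖int(X∖A) = X∖{} = {2,1,4,0,3}
∂A = {2,1,4,0,3} minus {2} = {1,4,0,3}

int(A) = {2}
cl(A)  = {2,1,4,0,3}
∂A     = {1,4,0,3}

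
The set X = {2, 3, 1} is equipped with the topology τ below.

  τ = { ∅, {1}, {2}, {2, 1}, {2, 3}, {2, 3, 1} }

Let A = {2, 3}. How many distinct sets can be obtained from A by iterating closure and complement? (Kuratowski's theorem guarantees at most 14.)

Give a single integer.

2

X∖A={1}, int(X∖A)={1}, hence cl(A)={2, 3}
Orbit (k=closure, c=complement):
  1. A     = {2, 3}
  2. cA    = {1}
(closed under both — stop)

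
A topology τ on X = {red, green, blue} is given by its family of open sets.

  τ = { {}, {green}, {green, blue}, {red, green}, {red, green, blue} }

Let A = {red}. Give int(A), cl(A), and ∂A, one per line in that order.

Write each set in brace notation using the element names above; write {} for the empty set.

int(A) = {}
cl(A)  = {red}
∂A     = {red}

open subsets of A: {}; so int(A) = {}
closure: X∖int(X∖A) = X∖{green, blue} = {red}
∂A = {red} minus {} = {red}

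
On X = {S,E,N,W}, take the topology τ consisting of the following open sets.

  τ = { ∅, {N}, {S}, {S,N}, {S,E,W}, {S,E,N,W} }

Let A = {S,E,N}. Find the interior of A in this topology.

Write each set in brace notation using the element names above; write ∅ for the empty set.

{S,N}

U open, U⊆A: ∅, {S}, {N}, {S,N}. int(A) = ⋃ = {S,N}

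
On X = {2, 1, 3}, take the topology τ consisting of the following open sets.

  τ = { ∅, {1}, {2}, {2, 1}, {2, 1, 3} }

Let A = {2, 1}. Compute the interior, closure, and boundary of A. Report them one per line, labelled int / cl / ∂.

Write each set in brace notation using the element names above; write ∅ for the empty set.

int(A) = {2, 1}
cl(A)  = {2, 1, 3}
∂A     = {3}

opens ⊆ A: ∅, {2}, {1}, {2, 1}; union → int = {2, 1}
complement {3}; its interior ∅; cl(A) = X∖∅ = {2, 1, 3}
boundary = {2, 1, 3} ∖ {2, 1} = {3}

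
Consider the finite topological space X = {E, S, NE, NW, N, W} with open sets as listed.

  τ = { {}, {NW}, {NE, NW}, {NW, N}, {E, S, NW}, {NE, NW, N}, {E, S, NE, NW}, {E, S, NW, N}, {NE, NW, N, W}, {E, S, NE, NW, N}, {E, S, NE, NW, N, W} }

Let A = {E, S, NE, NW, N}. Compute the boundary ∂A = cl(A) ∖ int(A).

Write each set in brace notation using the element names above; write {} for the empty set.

open subsets of A: {}, {NW}, {NE, NW}, {NW, N}, {NE, NW, N}, {E, S, NW}, {E, S, NW, N}, {E, S, NE, NW}, {E, S, NE, NW, N}; so int(A) = {E, S, NE, NW, N}
closure: X∖int(X∖A) = X∖{} = {E, S, NE, NW, N, W}
∂A = {E, S, NE, NW, N, W} minus {E, S, NE, NW, N} = {W}

{W}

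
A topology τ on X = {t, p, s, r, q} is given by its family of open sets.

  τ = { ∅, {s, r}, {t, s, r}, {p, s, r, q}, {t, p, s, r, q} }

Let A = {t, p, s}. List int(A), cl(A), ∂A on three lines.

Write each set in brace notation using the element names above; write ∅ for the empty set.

open subsets of A: ∅; so int(A) = ∅
closure: X∖int(X∖A) = X∖∅ = {t, p, s, r, q}
∂A = {t, p, s, r, q} minus ∅ = {t, p, s, r, q}

int(A) = ∅
cl(A)  = {t, p, s, r, q}
∂A     = {t, p, s, r, q}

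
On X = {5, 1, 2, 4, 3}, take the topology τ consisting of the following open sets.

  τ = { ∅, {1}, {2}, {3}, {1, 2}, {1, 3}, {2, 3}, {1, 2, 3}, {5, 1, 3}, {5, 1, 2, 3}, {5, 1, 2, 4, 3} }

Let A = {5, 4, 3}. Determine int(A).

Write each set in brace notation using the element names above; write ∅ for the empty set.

interior: largest open inside A is {3} (from ∅, {3})

{3}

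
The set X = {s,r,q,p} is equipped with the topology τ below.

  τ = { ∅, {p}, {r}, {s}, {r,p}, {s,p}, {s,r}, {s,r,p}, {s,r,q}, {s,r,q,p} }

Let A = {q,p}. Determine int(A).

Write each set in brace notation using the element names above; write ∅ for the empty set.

interior: largest open inside A is {p} (from ∅, {p})

{p}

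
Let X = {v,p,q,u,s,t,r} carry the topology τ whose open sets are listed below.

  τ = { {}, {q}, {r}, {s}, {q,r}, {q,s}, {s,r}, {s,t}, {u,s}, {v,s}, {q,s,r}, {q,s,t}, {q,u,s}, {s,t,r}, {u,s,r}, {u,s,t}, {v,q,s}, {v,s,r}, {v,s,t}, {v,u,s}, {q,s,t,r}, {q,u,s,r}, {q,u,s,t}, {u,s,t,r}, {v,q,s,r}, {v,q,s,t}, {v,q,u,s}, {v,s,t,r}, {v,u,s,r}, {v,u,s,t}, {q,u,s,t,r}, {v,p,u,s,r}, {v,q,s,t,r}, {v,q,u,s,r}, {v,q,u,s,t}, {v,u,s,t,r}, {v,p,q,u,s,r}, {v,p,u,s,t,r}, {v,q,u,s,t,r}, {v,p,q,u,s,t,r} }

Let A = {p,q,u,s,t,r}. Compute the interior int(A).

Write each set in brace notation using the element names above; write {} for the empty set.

{q,u,s,t,r}

U open, U⊆A: {}, {r}, {q}, {s}, {u,s}, {s,t}, {q,r}, {s,r}, {q,s}, {s,t,r}, {u,s,t}, {q,s,t}, {u,s,r}, {q,u,s}, {q,s,r}, {q,u,s,t}, {q,s,t,r}, {u,s,t,r}, {q,u,s,r}, {q,u,s,t,r}. int(A) = ⋃ = {q,u,s,t,r}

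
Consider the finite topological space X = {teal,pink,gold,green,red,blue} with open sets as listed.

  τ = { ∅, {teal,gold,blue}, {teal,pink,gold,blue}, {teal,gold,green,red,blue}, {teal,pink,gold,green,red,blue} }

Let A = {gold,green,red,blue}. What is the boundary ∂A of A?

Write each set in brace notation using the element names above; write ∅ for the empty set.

interior: largest open inside A is ∅ (from ∅)
cl via duality: int({teal,pink}) = ∅, so X∖∅ = {teal,pink,gold,green,red,blue}
cl∖int = {teal,pink,gold,green,red,blue}

{teal,pink,gold,green,red,blue}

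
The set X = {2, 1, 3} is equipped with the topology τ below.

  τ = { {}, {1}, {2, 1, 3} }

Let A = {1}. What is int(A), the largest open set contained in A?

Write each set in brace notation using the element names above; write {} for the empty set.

{1}

interior: largest open inside A is {1} (from {}, {1})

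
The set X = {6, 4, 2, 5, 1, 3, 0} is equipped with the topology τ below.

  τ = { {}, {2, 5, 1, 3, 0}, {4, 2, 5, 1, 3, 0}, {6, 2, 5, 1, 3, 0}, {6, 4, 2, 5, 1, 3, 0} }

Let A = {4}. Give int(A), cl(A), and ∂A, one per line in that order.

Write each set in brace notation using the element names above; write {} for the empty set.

int(A) = {}
cl(A)  = {4}
∂A     = {4}

U open, U⊆A: {}. int(A) = ⋃ = {}
X∖A={6, 2, 5, 1, 3, 0}, int(X∖A)={6, 2, 5, 1, 3, 0}, hence cl(A)={4}
∂A: remove int from cl → {4}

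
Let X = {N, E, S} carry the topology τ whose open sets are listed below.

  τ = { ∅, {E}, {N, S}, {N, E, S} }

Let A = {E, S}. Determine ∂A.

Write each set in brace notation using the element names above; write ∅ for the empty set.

U open, U⊆A: ∅, {E}. int(A) = ⋃ = {E}
X∖A={N}, int(X∖A)=∅, hence cl(A)={N, E, S}
∂A: remove int from cl → {N, S}

{N, S}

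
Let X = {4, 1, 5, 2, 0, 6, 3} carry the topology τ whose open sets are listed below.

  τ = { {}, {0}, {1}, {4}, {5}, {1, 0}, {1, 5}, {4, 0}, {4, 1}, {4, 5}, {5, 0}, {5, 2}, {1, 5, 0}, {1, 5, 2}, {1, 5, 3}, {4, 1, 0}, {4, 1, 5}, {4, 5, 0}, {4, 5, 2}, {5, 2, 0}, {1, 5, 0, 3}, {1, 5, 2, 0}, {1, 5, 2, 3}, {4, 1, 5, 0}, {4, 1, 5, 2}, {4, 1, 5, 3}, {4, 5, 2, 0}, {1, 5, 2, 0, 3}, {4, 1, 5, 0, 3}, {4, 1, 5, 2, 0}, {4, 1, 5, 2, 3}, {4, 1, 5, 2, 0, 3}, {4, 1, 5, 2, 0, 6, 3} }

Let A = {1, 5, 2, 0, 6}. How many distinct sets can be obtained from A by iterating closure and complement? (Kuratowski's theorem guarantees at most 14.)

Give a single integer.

cl via duality: int({4, 3}) = {4}, so X∖{4} = {1, 5, 2, 0, 6, 3}
Write k for closure, c for complement:
  1. A     = {1, 5, 2, 0, 6}
  2. kA    = {1, 5, 2, 0, 6, 3}
  3. cA    = {4, 3}
  4. ckA   = {4}
  5. kcA   = {4, 6, 3}
  6. kckA  = {4, 6}
  7. ckcA  = {1, 5, 2, 0}
  8. ckckA = {1, 5, 2, 0, 3}
applying k or c yields no new set

8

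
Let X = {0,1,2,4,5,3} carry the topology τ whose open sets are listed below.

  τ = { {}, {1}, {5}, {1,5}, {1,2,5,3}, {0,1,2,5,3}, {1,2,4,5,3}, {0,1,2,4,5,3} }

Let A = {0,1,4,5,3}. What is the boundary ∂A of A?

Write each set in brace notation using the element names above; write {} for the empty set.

interior: largest open inside A is {1,5} (from {}, {5}, {1}, {1,5})
cl via duality: int({2}) = {}, so X∖{} = {0,1,2,4,5,3}
cl∖int = {0,2,4,3}

{0,2,4,3}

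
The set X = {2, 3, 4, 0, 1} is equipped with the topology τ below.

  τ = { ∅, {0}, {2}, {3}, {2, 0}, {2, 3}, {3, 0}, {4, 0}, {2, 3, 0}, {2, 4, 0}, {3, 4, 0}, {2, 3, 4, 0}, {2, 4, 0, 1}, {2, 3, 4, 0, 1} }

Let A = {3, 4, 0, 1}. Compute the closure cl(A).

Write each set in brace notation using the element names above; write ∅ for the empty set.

complement {2}; its interior {2}; cl(A) = X∖{2} = {3, 4, 0, 1}

{3, 4, 0, 1}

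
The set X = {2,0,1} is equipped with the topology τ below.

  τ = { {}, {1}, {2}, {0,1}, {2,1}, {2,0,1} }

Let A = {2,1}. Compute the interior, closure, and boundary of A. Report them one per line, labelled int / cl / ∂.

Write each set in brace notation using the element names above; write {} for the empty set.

int(A) = {2,1}
cl(A)  = {2,0,1}
∂A     = {0}

open subsets of A: {}, {2}, {1}, {2,1}; so int(A) = {2,1}
closure: X∖int(X∖A) = X∖{} = {2,0,1}
∂A = {2,0,1} minus {2,1} = {0}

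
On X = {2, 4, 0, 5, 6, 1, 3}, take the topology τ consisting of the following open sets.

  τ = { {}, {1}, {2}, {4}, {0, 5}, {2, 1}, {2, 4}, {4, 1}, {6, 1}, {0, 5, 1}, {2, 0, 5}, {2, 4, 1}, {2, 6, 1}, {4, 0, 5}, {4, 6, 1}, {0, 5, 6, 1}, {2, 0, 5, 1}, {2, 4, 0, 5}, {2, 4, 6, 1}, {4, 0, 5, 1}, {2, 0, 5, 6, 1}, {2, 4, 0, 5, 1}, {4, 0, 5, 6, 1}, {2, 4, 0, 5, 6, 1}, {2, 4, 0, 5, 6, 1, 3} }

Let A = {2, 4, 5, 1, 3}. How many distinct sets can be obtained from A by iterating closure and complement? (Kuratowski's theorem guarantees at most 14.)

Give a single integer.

10

X∖A={0, 6}, int(X∖A)={}, hence cl(A)={2, 4, 0, 5, 6, 1, 3}
Orbit (k=closure, c=complement):
  1. A     = {2, 4, 5, 1, 3}
  2. kA    = {2, 4, 0, 5, 6, 1, 3}
  3. cA    = {0, 6}
  4. ckA   = {}
  5. kcA   = {0, 5, 6, 3}
  6. ckcA  = {2, 4, 1}
  7. kckcA = {2, 4, 6, 1, 3}
  8. ckckcA = {0, 5}
  9. kckckcA = {0, 5, 3}
  10. ckckckcA = {2, 4, 6, 1}
(closed under both — stop)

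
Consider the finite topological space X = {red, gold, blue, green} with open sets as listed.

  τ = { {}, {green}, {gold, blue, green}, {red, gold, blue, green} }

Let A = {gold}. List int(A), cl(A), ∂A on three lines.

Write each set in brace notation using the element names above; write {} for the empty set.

opens ⊆ A: {}; union → int = {}
complement {red, blue, green}; its interior {green}; cl(A) = X∖{green} = {red, gold, blue}
boundary = {red, gold, blue} ∖ {} = {red, gold, blue}

int(A) = {}
cl(A)  = {red, gold, blue}
∂A     = {red, gold, blue}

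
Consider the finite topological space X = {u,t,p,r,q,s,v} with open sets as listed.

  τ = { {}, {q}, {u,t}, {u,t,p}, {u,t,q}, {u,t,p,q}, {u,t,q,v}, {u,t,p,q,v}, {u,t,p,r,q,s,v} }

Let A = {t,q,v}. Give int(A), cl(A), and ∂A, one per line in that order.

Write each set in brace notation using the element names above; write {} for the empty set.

int(A) = {q}
cl(A)  = {u,t,p,r,q,s,v}
∂A     = {u,t,p,r,s,v}

open subsets of A: {}, {q}; so int(A) = {q}
closure: X∖int(X∖A) = X∖{} = {u,t,p,r,q,s,v}
∂A = {u,t,p,r,q,s,v} minus {q} = {u,t,p,r,s,v}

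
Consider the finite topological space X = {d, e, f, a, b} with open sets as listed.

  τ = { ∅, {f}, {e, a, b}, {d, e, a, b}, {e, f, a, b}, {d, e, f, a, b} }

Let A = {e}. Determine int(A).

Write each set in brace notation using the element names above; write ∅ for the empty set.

∅

open subsets of A: ∅; so int(A) = ∅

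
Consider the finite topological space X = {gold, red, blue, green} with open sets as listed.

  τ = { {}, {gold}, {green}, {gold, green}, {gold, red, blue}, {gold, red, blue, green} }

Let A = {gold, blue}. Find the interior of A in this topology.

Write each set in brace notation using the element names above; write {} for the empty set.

{gold}

U open, U⊆A: {}, {gold}. int(A) = ⋃ = {gold}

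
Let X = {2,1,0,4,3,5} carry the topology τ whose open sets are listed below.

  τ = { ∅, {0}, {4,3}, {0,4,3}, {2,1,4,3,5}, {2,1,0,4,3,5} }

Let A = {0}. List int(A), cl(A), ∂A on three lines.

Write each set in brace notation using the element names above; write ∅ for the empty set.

opens ⊆ A: ∅, {0}; union → int = {0}
complement {2,1,4,3,5}; its interior {2,1,4,3,5}; cl(A) = X∖{2,1,4,3,5} = {0}
boundary = {0} ∖ {0} = ∅

int(A) = {0}
cl(A)  = {0}
∂A     = ∅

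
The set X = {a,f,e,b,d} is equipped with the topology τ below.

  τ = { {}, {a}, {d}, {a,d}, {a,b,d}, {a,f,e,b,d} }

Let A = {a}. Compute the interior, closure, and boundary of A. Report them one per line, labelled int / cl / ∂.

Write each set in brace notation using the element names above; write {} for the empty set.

interior: largest open inside A is {a} (from {}, {a})
cl via duality: int({f,e,b,d}) = {d}, so X∖{d} = {a,f,e,b}
cl∖int = {f,e,b}

int(A) = {a}
cl(A)  = {a,f,e,b}
∂A     = {f,e,b}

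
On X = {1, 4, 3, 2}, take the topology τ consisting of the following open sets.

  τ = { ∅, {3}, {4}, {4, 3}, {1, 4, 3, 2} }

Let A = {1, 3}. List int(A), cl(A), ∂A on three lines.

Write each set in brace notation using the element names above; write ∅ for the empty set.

int(A) = {3}
cl(A)  = {1, 3, 2}
∂A     = {1, 2}

opens ⊆ A: ∅, {3}; union → int = {3}
complement {4, 2}; its interior {4}; cl(A) = X∖{4} = {1, 3, 2}
boundary = {1, 3, 2} ∖ {3} = {1, 2}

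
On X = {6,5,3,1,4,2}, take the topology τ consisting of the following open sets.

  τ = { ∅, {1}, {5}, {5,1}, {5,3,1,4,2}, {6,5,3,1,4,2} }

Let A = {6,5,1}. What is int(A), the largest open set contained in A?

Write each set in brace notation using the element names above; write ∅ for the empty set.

{5,1}

U open, U⊆A: ∅, {5}, {1}, {5,1}. int(A) = ⋃ = {5,1}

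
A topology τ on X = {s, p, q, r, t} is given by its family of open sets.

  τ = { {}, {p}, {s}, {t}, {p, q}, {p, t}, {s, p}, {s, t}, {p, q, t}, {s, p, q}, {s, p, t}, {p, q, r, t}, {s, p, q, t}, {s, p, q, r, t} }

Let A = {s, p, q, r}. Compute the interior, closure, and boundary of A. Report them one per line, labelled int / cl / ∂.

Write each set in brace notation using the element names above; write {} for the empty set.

int(A) = {s, p, q}
cl(A)  = {s, p, q, r}
∂A     = {r}

opens ⊆ A: {}, {s}, {p}, {s, p}, {p, q}, {s, p, q}; union → int = {s, p, q}
complement {t}; its interior {t}; cl(A) = X∖{t} = {s, p, q, r}
boundary = {s, p, q, r} ∖ {s, p, q} = {r}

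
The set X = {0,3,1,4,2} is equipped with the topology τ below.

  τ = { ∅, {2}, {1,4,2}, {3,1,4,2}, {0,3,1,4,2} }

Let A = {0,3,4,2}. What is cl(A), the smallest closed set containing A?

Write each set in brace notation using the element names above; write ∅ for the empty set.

cl via duality: int({1}) = ∅, so X∖∅ = {0,3,1,4,2}

{0,3,1,4,2}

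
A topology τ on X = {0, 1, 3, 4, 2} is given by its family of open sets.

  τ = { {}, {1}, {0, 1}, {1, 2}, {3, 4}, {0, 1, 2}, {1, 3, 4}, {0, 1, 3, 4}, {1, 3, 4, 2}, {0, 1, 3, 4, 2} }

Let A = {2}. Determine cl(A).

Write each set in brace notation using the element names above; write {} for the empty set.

closure: X∖int(X∖A) = X∖{0, 1, 3, 4} = {2}

{2}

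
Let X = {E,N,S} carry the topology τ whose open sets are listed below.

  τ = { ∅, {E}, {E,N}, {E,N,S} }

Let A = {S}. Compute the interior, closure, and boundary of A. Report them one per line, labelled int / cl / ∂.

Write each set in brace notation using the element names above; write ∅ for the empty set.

int(A) = ∅
cl(A)  = {S}
∂A     = {S}

U open, U⊆A: ∅. int(A) = ⋃ = ∅
X∖A={E,N}, int(X∖A)={E,N}, hence cl(A)={S}
∂A: remove int from cl → {S}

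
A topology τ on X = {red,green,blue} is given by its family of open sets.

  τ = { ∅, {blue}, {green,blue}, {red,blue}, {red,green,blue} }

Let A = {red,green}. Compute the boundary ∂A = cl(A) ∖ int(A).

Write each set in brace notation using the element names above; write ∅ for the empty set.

opens ⊆ A: ∅; union → int = ∅
complement {blue}; its interior {blue}; cl(A) = X∖{blue} = {red,green}
boundary = {red,green} ∖ ∅ = {red,green}

{red,green}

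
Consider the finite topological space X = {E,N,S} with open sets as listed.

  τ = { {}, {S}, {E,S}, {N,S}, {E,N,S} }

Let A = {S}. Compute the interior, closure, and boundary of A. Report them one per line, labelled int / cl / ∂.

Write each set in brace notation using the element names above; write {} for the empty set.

int(A) = {S}
cl(A)  = {E,N,S}
∂A     = {E,N}

U open, U⊆A: {}, {S}. int(A) = ⋃ = {S}
X∖A={E,N}, int(X∖A)={}, hence cl(A)={E,N,S}
∂A: remove int from cl → {E,N}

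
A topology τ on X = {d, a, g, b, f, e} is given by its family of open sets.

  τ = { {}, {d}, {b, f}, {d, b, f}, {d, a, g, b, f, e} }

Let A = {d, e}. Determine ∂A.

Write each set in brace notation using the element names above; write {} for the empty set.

{a, g, e}

opens ⊆ A: {}, {d}; union → int = {d}
complement {a, g, b, f}; its interior {b, f}; cl(A) = X∖{b, f} = {d, a, g, e}
boundary = {d, a, g, e} ∖ {d} = {a, g, e}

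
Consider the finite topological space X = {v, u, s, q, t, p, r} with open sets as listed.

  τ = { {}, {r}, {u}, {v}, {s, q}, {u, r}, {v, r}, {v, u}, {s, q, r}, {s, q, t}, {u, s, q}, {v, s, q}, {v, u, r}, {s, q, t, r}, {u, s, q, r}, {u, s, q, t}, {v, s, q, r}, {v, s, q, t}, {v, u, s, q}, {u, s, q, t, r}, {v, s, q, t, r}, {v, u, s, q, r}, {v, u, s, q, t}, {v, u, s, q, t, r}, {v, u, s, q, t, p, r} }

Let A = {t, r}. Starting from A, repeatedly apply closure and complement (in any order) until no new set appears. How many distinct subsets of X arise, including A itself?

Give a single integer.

complement {v, u, s, q, p}; its interior {v, u, s, q}; cl(A) = X∖{v, u, s, q} = {t, p, r}
With k = closure, c = complement:
  1. A     = {t, r}
  2. kA    = {t, p, r}
  3. cA    = {v, u, s, q, p}
  4. ckA   = {v, u, s, q}
  5. kcA   = {v, u, s, q, t, p}
  6. ckcA  = {r}
  7. kckcA = {p, r}
  8. ckckcA = {v, u, s, q, t}
k, c of each give nothing new

8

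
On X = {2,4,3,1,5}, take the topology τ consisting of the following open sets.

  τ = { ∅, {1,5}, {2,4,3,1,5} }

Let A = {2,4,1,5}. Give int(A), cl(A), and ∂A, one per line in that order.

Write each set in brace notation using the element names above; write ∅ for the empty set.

open subsets of A: ∅, {1,5}; so int(A) = {1,5}
closure: X∖int(X∖A) = X∖∅ = {2,4,3,1,5}
∂A = {2,4,3,1,5} minus {1,5} = {2,4,3}

int(A) = {1,5}
cl(A)  = {2,4,3,1,5}
∂A     = {2,4,3}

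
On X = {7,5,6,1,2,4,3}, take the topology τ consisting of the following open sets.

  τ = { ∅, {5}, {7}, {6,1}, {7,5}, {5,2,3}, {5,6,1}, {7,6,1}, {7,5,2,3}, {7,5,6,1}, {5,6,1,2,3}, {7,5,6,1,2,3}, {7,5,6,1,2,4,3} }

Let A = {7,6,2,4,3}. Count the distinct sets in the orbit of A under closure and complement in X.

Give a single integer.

12

complement {5,1}; its interior {5}; cl(A) = X∖{5} = {7,6,1,2,4,3}
With k = closure, c = complement:
  1. A     = {7,6,2,4,3}
  2. kA    = {7,6,1,2,4,3}
  3. cA    = {5,1}
  4. ckA   = {5}
  5. kcA   = {5,6,1,2,4,3}
  6. kckA  = {5,2,4,3}
  7. ckcA  = {7}
  8. ckckA = {7,6,1}
  9. kckcA = {7,4}
  10. kckckA = {7,6,1,4}
  11. ckckcA = {5,6,1,2,3}
  12. ckckckA = {5,2,3}
k, c of each give nothing new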